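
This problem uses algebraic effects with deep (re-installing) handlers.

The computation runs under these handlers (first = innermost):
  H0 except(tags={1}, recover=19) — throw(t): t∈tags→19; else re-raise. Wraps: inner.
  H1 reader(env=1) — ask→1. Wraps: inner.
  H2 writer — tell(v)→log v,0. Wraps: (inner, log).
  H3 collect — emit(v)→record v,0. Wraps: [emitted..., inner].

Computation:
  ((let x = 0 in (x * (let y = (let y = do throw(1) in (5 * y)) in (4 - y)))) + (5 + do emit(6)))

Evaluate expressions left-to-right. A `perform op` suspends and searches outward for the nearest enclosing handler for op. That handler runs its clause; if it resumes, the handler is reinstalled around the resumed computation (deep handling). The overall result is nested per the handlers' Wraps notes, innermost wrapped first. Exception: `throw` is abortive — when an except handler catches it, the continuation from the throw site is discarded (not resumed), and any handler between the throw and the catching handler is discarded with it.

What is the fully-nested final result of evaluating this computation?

Answer: [(19, ())]

Evaluation trace:
throw(1) @ H0 caught ⇒ 19
H1 returns 19
H2 returns (19, ())
H3 returns [(19, ())]
= [(19, ())]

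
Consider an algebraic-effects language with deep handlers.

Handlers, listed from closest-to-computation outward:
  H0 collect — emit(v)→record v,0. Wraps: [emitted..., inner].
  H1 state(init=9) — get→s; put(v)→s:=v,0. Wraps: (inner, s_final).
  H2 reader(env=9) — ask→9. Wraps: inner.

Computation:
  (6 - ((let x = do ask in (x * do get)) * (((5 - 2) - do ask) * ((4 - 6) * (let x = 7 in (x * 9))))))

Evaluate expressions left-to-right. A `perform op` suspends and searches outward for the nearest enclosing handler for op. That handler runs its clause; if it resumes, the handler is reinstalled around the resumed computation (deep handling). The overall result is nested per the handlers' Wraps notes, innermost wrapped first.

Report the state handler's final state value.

Answer: 9

Evaluation trace:
ask @ H2 ⇒ 9
get @ H1 ⇒ 9
ask @ H2 ⇒ 9
H0 returns [-61230]
H1 returns ([-61230], 9)
H2 returns ([-61230], 9)
= ([-61230], 9)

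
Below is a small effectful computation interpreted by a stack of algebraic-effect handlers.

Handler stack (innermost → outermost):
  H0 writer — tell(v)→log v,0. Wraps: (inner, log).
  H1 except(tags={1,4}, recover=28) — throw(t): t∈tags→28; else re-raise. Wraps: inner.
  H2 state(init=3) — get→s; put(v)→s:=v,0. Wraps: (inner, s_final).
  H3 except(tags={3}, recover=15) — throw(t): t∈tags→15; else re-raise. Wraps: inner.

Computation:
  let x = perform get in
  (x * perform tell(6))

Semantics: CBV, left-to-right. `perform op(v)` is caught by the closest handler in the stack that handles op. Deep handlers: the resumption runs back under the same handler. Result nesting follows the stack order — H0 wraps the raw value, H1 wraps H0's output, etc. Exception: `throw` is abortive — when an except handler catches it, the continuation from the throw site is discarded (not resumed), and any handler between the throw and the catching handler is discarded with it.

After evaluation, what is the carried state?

Step-by-step:
get @ H2 ⇒ 3
tell(6) @ H0 ⇒ log+=6
H0 returns (0, (6))
H1 returns (0, (6))
H2 returns ((0, (6)), 3)
H3 returns ((0, (6)), 3)
= ((0, (6)), 3)

Answer: 3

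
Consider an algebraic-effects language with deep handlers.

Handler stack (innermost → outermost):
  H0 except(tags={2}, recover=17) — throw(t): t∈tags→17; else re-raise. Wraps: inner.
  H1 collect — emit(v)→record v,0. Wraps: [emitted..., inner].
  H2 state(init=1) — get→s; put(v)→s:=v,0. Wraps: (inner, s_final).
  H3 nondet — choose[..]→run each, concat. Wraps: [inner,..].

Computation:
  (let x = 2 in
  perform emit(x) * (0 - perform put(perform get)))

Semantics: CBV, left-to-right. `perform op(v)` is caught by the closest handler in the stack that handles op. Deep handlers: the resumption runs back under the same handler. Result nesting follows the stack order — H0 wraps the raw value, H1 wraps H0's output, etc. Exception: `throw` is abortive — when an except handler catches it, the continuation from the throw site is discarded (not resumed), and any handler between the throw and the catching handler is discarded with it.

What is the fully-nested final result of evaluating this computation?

Evaluation trace:
emit(2) @ H1 ⇒ out+=2
get @ H2 ⇒ 1
put(1) @ H2 ⇒ s:=1
H0 returns 0
H1 returns [2, 0]
H2 returns ([2, 0], 1)
H3 returns [([2, 0], 1)]
= [([2, 0], 1)]

Answer: [([2, 0], 1)]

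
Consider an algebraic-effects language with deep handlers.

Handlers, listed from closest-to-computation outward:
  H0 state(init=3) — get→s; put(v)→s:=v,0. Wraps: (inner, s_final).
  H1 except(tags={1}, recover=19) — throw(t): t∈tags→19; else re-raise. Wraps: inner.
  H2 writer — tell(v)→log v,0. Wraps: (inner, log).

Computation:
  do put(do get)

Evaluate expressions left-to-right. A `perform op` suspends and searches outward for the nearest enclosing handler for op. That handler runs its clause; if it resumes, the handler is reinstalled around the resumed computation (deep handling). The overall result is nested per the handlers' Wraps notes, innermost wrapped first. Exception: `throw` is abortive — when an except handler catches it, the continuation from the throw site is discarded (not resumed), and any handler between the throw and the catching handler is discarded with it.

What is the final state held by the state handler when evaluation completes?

Working:
get @ H0 ⇒ 3
put(3) @ H0 ⇒ s:=3
H0 returns (0, 3)
H1 returns (0, 3)
H2 returns ((0, 3), ())
= ((0, 3), ())

Answer: 3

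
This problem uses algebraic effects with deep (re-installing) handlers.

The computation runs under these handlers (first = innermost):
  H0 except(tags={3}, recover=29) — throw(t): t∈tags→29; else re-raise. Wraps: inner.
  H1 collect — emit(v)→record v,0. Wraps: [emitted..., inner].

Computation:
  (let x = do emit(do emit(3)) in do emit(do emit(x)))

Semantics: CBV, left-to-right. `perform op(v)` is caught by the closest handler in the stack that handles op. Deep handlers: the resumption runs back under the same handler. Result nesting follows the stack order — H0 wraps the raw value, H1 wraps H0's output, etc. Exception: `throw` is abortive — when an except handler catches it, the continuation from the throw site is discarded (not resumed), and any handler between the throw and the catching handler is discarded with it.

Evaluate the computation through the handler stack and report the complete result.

Answer: [3, 0, 0, 0, 0]

Step-by-step:
emit(3) @ H1 ⇒ out+=3
emit(0) @ H1 ⇒ out+=0
emit(0) @ H1 ⇒ out+=0
emit(0) @ H1 ⇒ out+=0
H0 returns 0
H1 returns [3, 0, 0, 0, 0]
= [3, 0, 0, 0, 0]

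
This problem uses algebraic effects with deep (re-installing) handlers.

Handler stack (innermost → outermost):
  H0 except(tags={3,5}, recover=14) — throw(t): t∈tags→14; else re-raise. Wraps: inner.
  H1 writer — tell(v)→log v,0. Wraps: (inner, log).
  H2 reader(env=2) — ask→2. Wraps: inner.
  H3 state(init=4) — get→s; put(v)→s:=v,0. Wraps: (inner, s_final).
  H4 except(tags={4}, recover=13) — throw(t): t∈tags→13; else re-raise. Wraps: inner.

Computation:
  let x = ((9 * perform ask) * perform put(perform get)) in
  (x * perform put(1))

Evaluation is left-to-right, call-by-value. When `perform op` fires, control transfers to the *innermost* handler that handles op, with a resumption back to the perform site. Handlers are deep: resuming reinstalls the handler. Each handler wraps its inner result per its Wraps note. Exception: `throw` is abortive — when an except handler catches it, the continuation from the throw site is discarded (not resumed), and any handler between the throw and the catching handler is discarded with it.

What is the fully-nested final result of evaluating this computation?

Answer: ((0, ()), 1)

Working:
ask @ H2 ⇒ 2
get @ H3 ⇒ 4
put(4) @ H3 ⇒ s:=4
put(1) @ H3 ⇒ s:=1
H0 returns 0
H1 returns (0, ())
H2 returns (0, ())
H3 returns ((0, ()), 1)
H4 returns ((0, ()), 1)
= ((0, ()), 1)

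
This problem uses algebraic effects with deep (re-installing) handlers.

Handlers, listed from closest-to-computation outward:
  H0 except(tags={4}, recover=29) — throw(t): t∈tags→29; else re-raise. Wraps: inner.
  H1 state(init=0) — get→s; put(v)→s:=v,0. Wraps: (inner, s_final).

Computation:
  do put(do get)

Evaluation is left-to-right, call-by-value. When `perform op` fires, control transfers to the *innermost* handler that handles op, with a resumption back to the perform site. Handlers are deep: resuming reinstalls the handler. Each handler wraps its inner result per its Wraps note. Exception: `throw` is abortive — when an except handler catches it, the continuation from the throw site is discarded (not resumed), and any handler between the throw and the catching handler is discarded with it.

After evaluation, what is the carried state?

Evaluation trace:
get @ H1 ⇒ 0
put(0) @ H1 ⇒ s:=0
H0 returns 0
H1 returns (0, 0)
= (0, 0)

Answer: 0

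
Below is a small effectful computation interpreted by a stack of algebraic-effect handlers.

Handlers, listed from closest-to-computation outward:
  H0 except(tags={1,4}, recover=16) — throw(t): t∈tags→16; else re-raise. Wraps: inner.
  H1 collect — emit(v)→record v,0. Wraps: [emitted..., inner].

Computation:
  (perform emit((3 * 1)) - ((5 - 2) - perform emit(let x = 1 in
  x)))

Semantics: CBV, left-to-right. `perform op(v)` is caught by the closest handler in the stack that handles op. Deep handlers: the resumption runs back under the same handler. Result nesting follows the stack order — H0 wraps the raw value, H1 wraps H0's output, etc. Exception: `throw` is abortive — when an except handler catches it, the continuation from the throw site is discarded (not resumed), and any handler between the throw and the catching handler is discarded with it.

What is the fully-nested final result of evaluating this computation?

Answer: [3, 1, -3]

Evaluation trace:
emit(3) @ H1 ⇒ out+=3
emit(1) @ H1 ⇒ out+=1
H0 returns -3
H1 returns [3, 1, -3]
= [3, 1, -3]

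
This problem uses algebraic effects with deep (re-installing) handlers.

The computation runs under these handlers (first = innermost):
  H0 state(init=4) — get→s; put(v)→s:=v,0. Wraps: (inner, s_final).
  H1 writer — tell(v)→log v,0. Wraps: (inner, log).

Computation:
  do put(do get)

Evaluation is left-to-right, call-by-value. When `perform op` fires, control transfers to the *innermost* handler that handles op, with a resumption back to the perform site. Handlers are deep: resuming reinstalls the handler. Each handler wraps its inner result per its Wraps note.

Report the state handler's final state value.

Step-by-step:
get @ H0 ⇒ 4
put(4) @ H0 ⇒ s:=4
H0 returns (0, 4)
H1 returns ((0, 4), ())
= ((0, 4), ())

Answer: 4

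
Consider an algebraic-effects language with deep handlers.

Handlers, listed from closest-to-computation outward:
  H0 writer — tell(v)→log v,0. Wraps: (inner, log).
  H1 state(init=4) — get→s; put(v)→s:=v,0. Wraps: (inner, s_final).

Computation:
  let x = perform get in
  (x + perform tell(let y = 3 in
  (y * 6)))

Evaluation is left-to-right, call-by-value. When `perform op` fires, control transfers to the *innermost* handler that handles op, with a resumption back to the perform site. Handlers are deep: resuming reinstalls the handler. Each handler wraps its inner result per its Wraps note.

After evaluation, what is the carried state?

Answer: 4

Evaluation trace:
get @ H1 ⇒ 4
tell(18) @ H0 ⇒ log+=18
H0 returns (4, (18))
H1 returns ((4, (18)), 4)
= ((4, (18)), 4)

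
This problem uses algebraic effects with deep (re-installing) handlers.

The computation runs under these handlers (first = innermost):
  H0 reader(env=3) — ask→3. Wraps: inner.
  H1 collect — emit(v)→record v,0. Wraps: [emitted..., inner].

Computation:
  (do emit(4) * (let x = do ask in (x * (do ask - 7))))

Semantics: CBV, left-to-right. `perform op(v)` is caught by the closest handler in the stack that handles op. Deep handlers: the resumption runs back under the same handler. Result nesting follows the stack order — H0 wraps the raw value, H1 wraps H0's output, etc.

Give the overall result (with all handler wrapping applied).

Answer: [4, 0]

Step-by-step:
emit(4) @ H1 ⇒ out+=4
ask @ H0 ⇒ 3
ask @ H0 ⇒ 3
H0 returns 0
H1 returns [4, 0]
= [4, 0]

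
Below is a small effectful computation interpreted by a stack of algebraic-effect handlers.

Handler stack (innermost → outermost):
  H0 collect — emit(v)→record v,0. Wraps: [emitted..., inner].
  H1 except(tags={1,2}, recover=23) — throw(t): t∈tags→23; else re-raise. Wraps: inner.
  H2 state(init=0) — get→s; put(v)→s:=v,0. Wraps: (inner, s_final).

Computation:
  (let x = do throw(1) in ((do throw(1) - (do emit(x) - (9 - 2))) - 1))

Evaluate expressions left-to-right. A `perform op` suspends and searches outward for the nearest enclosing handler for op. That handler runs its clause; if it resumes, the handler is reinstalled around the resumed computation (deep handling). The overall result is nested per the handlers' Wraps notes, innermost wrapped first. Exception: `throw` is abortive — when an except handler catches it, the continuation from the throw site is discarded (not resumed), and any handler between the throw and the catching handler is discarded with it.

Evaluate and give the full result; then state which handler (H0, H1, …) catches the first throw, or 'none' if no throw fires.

Step-by-step:
throw(1) @ H1 caught ⇒ 23
H2 returns (23, 0)
= (23, 0)

Answer: (23, 0) ; first throw caught by: H1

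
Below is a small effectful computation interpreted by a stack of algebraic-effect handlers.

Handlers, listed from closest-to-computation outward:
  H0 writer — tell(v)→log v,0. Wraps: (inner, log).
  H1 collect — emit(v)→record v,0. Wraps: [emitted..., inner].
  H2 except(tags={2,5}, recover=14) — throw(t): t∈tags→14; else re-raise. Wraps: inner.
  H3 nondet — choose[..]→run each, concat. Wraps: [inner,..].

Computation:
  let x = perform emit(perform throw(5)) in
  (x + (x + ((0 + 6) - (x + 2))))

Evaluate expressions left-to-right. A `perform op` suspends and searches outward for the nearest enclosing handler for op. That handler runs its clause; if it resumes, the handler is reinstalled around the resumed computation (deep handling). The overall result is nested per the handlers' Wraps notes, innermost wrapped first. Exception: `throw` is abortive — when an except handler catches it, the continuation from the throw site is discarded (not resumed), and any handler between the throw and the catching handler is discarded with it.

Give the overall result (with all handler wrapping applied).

Answer: [14]

Step-by-step:
throw(5) @ H2 caught ⇒ 14
H3 returns [14]
= [14]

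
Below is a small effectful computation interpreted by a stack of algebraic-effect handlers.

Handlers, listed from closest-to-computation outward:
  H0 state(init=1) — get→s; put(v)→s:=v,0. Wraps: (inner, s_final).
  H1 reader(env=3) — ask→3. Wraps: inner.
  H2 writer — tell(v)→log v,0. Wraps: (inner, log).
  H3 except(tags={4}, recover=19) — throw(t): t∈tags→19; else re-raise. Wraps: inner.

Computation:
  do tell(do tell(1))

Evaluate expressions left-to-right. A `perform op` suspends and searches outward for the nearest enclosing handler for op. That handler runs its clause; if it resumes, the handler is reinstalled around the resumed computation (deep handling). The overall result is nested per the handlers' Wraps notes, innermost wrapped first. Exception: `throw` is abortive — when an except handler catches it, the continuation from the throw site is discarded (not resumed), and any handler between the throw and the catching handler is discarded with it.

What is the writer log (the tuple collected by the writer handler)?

Answer: (1, 0)

Working:
tell(1) @ H2 ⇒ log+=1
tell(0) @ H2 ⇒ log+=0
H0 returns (0, 1)
H1 returns (0, 1)
H2 returns ((0, 1), (1, 0))
H3 returns ((0, 1), (1, 0))
= ((0, 1), (1, 0))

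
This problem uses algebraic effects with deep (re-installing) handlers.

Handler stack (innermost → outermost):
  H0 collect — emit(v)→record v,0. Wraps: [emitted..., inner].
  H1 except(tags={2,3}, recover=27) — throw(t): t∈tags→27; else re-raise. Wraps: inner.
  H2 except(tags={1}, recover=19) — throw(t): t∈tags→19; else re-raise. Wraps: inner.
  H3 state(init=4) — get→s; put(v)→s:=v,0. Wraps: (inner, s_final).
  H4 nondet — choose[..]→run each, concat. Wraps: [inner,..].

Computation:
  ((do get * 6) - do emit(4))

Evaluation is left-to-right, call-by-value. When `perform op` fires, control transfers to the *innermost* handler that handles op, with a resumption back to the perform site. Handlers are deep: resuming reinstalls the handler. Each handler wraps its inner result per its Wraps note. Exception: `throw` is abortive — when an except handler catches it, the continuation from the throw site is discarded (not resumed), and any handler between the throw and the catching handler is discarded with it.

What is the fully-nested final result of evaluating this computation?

Answer: [([4, 24], 4)]

Step-by-step:
get @ H3 ⇒ 4
emit(4) @ H0 ⇒ out+=4
H0 returns [4, 24]
H1 returns [4, 24]
H2 returns [4, 24]
H3 returns ([4, 24], 4)
H4 returns [([4, 24], 4)]
= [([4, 24], 4)]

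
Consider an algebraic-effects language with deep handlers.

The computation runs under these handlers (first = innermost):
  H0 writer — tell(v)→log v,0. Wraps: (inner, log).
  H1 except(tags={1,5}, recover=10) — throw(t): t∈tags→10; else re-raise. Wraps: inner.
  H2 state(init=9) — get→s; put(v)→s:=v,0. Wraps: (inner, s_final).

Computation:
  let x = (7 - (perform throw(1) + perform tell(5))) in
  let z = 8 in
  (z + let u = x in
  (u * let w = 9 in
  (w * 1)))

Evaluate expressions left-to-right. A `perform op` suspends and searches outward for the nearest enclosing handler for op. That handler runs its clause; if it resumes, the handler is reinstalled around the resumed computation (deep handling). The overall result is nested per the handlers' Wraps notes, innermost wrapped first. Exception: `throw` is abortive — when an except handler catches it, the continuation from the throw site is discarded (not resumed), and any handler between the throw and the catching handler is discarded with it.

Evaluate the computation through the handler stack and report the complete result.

Working:
throw(1) @ H1 caught ⇒ 10
H2 returns (10, 9)
= (10, 9)

Answer: (10, 9)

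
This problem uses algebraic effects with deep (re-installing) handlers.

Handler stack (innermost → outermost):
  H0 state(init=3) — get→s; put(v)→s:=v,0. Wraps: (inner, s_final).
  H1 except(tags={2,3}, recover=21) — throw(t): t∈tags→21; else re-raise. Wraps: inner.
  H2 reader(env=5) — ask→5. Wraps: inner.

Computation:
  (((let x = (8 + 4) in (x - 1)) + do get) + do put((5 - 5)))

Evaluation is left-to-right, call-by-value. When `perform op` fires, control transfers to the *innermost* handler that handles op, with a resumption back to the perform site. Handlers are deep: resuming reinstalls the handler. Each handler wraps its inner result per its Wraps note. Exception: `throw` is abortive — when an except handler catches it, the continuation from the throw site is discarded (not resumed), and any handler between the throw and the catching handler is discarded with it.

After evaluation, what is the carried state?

Answer: 0

Evaluation trace:
get @ H0 ⇒ 3
put(0) @ H0 ⇒ s:=0
H0 returns (14, 0)
H1 returns (14, 0)
H2 returns (14, 0)
= (14, 0)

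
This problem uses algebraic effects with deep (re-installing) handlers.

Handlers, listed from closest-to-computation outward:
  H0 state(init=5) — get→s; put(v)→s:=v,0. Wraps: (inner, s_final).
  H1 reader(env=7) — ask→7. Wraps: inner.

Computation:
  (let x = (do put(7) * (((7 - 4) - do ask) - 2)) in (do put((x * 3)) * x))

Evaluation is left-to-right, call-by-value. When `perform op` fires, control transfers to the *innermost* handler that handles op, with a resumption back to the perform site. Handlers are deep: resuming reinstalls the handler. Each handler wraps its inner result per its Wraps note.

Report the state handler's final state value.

Evaluation trace:
put(7) @ H0 ⇒ s:=7
ask @ H1 ⇒ 7
put(0) @ H0 ⇒ s:=0
H0 returns (0, 0)
H1 returns (0, 0)
= (0, 0)

Answer: 0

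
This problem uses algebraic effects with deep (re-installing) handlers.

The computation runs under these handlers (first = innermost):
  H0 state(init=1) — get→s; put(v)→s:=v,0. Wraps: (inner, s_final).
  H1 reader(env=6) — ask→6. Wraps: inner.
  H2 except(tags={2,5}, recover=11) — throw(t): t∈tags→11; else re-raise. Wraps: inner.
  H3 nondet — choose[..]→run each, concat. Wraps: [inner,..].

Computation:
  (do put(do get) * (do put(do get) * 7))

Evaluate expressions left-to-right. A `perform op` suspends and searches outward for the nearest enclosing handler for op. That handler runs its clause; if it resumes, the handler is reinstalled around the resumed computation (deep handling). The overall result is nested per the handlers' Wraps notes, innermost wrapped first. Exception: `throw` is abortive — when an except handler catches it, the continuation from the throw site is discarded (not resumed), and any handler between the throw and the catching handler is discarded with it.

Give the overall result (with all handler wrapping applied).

Answer: [(0, 1)]

Working:
get @ H0 ⇒ 1
put(1) @ H0 ⇒ s:=1
get @ H0 ⇒ 1
put(1) @ H0 ⇒ s:=1
H0 returns (0, 1)
H1 returns (0, 1)
H2 returns (0, 1)
H3 returns [(0, 1)]
= [(0, 1)]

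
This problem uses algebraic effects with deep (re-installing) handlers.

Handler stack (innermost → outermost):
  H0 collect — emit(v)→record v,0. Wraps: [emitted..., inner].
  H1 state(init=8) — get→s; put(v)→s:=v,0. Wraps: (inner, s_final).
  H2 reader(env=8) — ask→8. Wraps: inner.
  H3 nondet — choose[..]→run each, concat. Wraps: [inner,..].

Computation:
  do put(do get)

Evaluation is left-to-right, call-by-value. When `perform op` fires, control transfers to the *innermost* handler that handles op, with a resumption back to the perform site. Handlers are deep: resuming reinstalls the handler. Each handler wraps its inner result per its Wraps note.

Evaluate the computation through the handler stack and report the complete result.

Answer: [([0], 8)]

Step-by-step:
get @ H1 ⇒ 8
put(8) @ H1 ⇒ s:=8
H0 returns [0]
H1 returns ([0], 8)
H2 returns ([0], 8)
H3 returns [([0], 8)]
= [([0], 8)]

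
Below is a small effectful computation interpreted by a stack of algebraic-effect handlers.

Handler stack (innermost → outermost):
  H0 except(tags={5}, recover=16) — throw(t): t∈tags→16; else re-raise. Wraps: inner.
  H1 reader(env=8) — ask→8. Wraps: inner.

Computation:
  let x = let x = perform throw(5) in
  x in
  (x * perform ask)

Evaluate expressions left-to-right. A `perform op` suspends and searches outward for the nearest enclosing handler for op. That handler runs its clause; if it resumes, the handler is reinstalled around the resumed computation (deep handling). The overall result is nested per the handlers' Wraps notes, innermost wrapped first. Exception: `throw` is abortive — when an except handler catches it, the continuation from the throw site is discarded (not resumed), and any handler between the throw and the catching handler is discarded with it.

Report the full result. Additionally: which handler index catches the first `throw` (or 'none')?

Answer: 16 ; first throw caught by: H0

Evaluation trace:
throw(5) @ H0 caught ⇒ 16
H1 returns 16
= 16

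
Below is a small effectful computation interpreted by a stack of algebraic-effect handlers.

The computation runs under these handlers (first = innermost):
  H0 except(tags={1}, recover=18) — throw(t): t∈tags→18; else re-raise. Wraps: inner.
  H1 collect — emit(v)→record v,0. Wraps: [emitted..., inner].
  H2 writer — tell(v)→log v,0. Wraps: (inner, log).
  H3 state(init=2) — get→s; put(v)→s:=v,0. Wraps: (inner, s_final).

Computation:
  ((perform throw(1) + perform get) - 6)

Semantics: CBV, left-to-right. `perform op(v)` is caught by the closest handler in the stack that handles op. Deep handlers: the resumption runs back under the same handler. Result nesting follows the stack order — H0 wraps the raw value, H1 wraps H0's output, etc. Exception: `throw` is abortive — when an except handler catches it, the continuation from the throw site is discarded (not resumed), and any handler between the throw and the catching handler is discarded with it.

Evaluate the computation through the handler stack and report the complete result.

Answer: (([18], ()), 2)

Working:
throw(1) @ H0 caught ⇒ 18
H1 returns [18]
H2 returns ([18], ())
H3 returns (([18], ()), 2)
= (([18], ()), 2)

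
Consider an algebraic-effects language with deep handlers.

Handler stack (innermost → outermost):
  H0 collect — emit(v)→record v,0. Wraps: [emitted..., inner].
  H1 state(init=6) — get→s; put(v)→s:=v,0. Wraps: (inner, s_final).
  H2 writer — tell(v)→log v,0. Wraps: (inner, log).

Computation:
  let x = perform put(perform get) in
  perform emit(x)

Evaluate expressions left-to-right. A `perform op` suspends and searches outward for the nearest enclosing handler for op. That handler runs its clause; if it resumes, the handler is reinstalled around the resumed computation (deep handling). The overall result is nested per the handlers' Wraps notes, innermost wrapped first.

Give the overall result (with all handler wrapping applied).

Working:
get @ H1 ⇒ 6
put(6) @ H1 ⇒ s:=6
emit(0) @ H0 ⇒ out+=0
H0 returns [0, 0]
H1 returns ([0, 0], 6)
H2 returns (([0, 0], 6), ())
= (([0, 0], 6), ())

Answer: (([0, 0], 6), ())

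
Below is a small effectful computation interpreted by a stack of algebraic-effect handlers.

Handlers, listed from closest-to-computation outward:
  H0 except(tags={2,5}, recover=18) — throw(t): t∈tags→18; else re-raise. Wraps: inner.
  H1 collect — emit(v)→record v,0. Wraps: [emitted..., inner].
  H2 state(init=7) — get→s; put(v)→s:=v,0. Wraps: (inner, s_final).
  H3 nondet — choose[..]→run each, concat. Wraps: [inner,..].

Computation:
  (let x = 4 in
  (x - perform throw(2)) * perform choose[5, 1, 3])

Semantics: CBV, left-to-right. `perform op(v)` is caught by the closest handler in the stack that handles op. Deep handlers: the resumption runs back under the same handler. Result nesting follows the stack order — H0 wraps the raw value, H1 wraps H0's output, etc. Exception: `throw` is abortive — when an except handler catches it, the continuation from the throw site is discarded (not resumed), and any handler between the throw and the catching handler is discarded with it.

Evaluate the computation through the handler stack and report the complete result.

Answer: [([18], 7)]

Step-by-step:
throw(2) @ H0 caught ⇒ 18
H1 returns [18]
H2 returns ([18], 7)
H3 returns [([18], 7)]
= [([18], 7)]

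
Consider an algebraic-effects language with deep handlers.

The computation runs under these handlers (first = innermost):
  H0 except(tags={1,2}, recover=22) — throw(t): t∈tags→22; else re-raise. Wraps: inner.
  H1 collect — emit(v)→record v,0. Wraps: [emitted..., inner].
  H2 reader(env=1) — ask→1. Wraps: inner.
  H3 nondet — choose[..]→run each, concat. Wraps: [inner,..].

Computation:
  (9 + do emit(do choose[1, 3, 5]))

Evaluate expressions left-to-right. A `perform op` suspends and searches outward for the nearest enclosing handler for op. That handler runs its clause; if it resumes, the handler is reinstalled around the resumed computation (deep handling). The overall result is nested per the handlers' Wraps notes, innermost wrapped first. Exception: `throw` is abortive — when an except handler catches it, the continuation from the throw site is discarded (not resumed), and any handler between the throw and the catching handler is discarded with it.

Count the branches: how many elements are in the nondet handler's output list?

Step-by-step:
choose[1, 3, 5] @ H3
  branch[0] choose=1:
    emit(1) @ H1 ⇒ out+=1
    H0 returns 9
    H1 returns [1, 9]
    H2 returns [1, 9]
    H3 returns [[1, 9]]
  branch[1] choose=3:
    emit(3) @ H1 ⇒ out+=3
    H0 returns 9
    H1 returns [3, 9]
    H2 returns [3, 9]
    H3 returns [[3, 9]]
  branch[2] choose=5:
    emit(5) @ H1 ⇒ out+=5
    H0 returns 9
    H1 returns [5, 9]
    H2 returns [5, 9]
    H3 returns [[5, 9]]
= [[1, 9], [3, 9], [5, 9]]

Answer: 3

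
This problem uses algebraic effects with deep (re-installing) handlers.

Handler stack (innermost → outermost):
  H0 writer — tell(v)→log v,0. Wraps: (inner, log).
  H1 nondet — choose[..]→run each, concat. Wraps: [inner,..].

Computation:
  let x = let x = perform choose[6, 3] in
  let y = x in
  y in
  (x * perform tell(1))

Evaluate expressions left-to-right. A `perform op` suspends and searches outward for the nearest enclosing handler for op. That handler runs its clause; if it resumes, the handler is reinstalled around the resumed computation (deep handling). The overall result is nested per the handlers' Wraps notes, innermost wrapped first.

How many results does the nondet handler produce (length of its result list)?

Working:
choose[6, 3] @ H1
  branch[0] choose=6:
    tell(1) @ H0 ⇒ log+=1
    H0 returns (0, (1))
    H1 returns [(0, (1))]
  branch[1] choose=3:
    tell(1) @ H0 ⇒ log+=1
    H0 returns (0, (1))
    H1 returns [(0, (1))]
= [(0, (1)), (0, (1))]

Answer: 2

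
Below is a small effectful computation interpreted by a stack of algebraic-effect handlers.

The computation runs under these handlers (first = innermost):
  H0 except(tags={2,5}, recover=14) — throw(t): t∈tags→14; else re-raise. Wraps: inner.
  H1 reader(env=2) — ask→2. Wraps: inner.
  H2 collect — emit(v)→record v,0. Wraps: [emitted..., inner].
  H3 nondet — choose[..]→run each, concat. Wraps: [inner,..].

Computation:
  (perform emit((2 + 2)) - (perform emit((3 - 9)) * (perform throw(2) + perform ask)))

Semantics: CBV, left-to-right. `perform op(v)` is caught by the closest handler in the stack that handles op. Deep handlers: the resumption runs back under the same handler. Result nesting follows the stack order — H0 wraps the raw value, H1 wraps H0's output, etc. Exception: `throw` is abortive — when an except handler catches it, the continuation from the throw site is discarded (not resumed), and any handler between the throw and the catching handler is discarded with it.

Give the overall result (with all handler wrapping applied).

Working:
emit(4) @ H2 ⇒ out+=4
emit(-6) @ H2 ⇒ out+=-6
throw(2) @ H0 caught ⇒ 14
H1 returns 14
H2 returns [4, -6, 14]
H3 returns [[4, -6, 14]]
= [[4, -6, 14]]

Answer: [[4, -6, 14]]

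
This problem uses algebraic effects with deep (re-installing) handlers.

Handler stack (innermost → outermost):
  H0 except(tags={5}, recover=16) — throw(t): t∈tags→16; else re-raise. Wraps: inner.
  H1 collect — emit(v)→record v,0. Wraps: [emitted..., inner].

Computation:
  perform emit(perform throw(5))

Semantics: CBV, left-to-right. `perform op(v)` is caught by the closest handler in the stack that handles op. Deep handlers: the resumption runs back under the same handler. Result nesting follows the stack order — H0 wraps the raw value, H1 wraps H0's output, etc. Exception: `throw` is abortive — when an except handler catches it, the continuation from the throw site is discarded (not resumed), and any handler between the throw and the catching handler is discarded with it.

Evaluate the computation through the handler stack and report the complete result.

Answer: [16]

Working:
throw(5) @ H0 caught ⇒ 16
H1 returns [16]
= [16]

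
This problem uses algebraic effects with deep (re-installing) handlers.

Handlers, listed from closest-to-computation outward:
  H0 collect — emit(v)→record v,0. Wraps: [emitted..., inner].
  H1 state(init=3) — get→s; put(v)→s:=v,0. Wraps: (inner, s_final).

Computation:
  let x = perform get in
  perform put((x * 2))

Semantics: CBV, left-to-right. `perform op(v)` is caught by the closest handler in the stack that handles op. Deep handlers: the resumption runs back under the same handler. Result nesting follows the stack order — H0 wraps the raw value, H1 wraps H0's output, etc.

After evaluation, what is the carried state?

Step-by-step:
get @ H1 ⇒ 3
put(6) @ H1 ⇒ s:=6
H0 returns [0]
H1 returns ([0], 6)
= ([0], 6)

Answer: 6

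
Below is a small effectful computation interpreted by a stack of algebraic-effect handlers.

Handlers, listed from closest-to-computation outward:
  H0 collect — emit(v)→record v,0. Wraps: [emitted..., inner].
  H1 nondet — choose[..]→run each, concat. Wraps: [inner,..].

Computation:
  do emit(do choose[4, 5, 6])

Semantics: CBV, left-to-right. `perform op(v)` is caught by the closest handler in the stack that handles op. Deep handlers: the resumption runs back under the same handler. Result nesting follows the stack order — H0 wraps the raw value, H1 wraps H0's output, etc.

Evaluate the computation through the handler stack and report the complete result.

Answer: [[4, 0], [5, 0], [6, 0]]

Evaluation trace:
choose[4, 5, 6] @ H1
  branch[0] choose=4:
    emit(4) @ H0 ⇒ out+=4
    H0 returns [4, 0]
    H1 returns [[4, 0]]
  branch[1] choose=5:
    emit(5) @ H0 ⇒ out+=5
    H0 returns [5, 0]
    H1 returns [[5, 0]]
  branch[2] choose=6:
    emit(6) @ H0 ⇒ out+=6
    H0 returns [6, 0]
    H1 returns [[6, 0]]
= [[4, 0], [5, 0], [6, 0]]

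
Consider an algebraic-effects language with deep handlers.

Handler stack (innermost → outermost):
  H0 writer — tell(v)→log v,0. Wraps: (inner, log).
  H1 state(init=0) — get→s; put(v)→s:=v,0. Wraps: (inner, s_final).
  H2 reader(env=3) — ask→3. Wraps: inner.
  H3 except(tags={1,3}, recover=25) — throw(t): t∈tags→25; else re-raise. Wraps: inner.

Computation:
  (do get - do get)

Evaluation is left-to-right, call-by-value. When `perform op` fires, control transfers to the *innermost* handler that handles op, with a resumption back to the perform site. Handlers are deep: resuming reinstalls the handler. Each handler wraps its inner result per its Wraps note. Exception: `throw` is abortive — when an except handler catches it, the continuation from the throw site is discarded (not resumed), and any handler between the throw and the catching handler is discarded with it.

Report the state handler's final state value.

Step-by-step:
get @ H1 ⇒ 0
get @ H1 ⇒ 0
H0 returns (0, ())
H1 returns ((0, ()), 0)
H2 returns ((0, ()), 0)
H3 returns ((0, ()), 0)
= ((0, ()), 0)

Answer: 0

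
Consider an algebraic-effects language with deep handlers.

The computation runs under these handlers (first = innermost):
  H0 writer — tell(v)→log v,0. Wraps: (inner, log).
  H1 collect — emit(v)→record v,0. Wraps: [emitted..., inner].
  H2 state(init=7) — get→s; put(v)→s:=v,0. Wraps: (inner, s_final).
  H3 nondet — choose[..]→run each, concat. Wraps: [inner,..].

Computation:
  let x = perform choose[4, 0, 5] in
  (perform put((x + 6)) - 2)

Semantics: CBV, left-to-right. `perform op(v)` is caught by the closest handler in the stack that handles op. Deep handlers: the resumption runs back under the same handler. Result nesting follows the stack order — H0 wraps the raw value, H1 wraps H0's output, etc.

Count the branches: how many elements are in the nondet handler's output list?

Working:
choose[4, 0, 5] @ H3
  branch[0] choose=4:
    put(10) @ H2 ⇒ s:=10
    H0 returns (-2, ())
    H1 returns [(-2, ())]
    H2 returns ([(-2, ())], 10)
    H3 returns [([(-2, ())], 10)]
  branch[1] choose=0:
    put(6) @ H2 ⇒ s:=6
    H0 returns (-2, ())
    H1 returns [(-2, ())]
    H2 returns ([(-2, ())], 6)
    H3 returns [([(-2, ())], 6)]
  branch[2] choose=5:
    put(11) @ H2 ⇒ s:=11
    H0 returns (-2, ())
    H1 returns [(-2, ())]
    H2 returns ([(-2, ())], 11)
    H3 returns [([(-2, ())], 11)]
= [([(-2, ())], 10), ([(-2, ())], 6), ([(-2, ())], 11)]

Answer: 3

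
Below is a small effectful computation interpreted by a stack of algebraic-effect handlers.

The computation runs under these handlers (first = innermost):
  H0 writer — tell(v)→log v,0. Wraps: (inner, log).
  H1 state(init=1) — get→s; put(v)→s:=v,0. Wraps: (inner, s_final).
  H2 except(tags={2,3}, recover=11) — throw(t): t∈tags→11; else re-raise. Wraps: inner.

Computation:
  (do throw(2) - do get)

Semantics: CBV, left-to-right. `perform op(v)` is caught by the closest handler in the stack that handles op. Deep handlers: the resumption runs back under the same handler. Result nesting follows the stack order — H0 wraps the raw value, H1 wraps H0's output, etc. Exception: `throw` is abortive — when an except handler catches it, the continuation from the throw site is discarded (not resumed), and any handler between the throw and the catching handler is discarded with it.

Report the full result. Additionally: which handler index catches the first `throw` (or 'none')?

Answer: 11 ; first throw caught by: H2

Evaluation trace:
throw(2) @ H2 caught ⇒ 11
= 11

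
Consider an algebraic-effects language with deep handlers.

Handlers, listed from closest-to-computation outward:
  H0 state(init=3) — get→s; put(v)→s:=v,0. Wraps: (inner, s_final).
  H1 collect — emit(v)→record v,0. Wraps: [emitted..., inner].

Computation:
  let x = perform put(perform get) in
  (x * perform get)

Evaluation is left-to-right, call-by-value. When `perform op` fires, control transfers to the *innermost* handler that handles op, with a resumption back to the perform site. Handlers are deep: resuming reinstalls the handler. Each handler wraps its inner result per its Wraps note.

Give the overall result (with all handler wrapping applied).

Step-by-step:
get @ H0 ⇒ 3
put(3) @ H0 ⇒ s:=3
get @ H0 ⇒ 3
H0 returns (0, 3)
H1 returns [(0, 3)]
= [(0, 3)]

Answer: [(0, 3)]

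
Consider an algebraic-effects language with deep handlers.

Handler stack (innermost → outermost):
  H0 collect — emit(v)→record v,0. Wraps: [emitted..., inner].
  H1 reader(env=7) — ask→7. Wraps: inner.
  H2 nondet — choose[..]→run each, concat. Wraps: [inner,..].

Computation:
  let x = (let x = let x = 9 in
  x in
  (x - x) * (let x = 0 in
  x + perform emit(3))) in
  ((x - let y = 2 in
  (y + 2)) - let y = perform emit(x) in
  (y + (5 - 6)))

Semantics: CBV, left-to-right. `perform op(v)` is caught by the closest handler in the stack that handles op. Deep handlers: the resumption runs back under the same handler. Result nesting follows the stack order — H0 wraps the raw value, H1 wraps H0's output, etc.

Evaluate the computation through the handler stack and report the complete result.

Answer: [[3, 0, -3]]

Working:
emit(3) @ H0 ⇒ out+=3
emit(0) @ H0 ⇒ out+=0
H0 returns [3, 0, -3]
H1 returns [3, 0, -3]
H2 returns [[3, 0, -3]]
= [[3, 0, -3]]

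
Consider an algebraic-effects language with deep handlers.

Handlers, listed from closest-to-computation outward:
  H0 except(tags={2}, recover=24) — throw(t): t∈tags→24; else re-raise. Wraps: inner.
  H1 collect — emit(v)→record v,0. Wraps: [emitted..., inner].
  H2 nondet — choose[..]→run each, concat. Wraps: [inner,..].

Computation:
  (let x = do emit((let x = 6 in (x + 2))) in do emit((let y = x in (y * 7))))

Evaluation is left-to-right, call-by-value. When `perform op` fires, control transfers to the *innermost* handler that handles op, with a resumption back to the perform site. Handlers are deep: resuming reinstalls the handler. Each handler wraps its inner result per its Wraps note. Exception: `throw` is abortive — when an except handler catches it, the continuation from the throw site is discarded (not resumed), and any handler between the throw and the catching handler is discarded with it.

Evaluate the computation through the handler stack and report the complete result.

Answer: [[8, 0, 0]]

Working:
emit(8) @ H1 ⇒ out+=8
emit(0) @ H1 ⇒ out+=0
H0 returns 0
H1 returns [8, 0, 0]
H2 returns [[8, 0, 0]]
= [[8, 0, 0]]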